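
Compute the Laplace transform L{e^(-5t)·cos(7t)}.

L{e^(at)·cos(ωt)} = (s-a)/((s-a)² + ω²), so L{e^(-5t)·cos(7t)} = (s+5)/((s+5)² + 49)

Final answer: (s+5)/((s+5)² + 49)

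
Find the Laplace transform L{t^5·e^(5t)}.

L{t^n·e^(at)} = n!/(s-a)^(n+1), so L{t^5·e^(5t)} = 120/(s-5)^6

Final answer: 120/(s-5)^6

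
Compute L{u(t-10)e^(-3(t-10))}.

u(t-a)f(t-a) with f(t)=e^(-3t). L{e^(-3t)} = 1/(s+3). By time shift: e^(-10s)/(s+3)

Final answer: e^(-10s)/(s+3)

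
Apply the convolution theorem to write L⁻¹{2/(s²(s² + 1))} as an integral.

2/(s²(s² + 1)) = (1/s²)·(2/(s² + 1)) = L{t}·L{2·sin(t)}. So f(t) = t*(2·sin(t)) = ∫₀ᵗ 2τ·sin((t-τ)) dτ

Final answer: ∫₀ᵗ 2τ·sin((t-τ)) dτ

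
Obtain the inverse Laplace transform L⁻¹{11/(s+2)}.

L⁻¹{1/(s-a)} = e^(at), so L⁻¹{1/(s+2)} = e^(-2t), and L⁻¹{11/(s+2)} = 11·e^(-2t)

Final answer: 11·e^(-2t)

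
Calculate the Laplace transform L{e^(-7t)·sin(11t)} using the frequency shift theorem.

Frequency shift: L{e^(at)f(t)} = F(s-a). L{e^(-7t)·sin(11t)} = 11/((s+7)² + 121)

Final answer: 11/((s+7)² + 121)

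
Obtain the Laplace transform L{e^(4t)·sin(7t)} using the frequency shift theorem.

Frequency shift: L{e^(at)f(t)} = F(s-a). L{e^(4t)·sin(7t)} = 7/((s-4)² + 49)

Final answer: 7/((s-4)² + 49)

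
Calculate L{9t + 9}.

L{9t + 9} = 9·L{t} + 9·L{1} = 9/s² + 9/s

Final answer: 9/s² + 9/s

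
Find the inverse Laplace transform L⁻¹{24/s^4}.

L⁻¹{n!/s^(n+1)} = t^n with n=3. So L⁻¹{6/s^4} = t^3, and L⁻¹{24/s^4} = (24/6)·t^3 = 4·t^3

Final answer: 4·t^3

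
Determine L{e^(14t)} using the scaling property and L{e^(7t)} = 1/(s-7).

Using L{f(at)} = (1/a)F(s/a) with a=2 and f(t) = e^(7t): L{e^(14t)} = (1/2) · 1/((s/2)-7) = (1/2) · 2/(s-14) = 1/(s-14)

Final answer: 1/(s-14)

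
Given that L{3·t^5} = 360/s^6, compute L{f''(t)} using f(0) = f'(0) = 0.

L{f''(t)} = s²F(s) - sf(0) - f'(0) = s²·360/s^6 - 0 - 0 = 360/s^4

Final answer: 360/s^4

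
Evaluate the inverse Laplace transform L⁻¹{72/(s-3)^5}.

L⁻¹{n!/(s-a)^(n+1)} = t^n·e^(at) with n=4, a=3. So L⁻¹{24/(s-3)^5} = t^4·e^(3t), and L⁻¹{72/(s-3)^5} = (72/24)·t^4·e^(3t) = 3·t^4·e^(3t)

Final answer: 3·t^4·e^(3t)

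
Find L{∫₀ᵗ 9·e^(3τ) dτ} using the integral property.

L{∫₀ᵗ f(τ)dτ} = F(s)/s with F(s) = 9/(s-3), so L{∫₀ᵗ 9·e^(3τ) dτ} = 9/(s(s-3))

Final answer: 9/(s(s-3))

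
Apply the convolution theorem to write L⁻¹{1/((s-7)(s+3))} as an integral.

1/((s-7)(s+3)) = (1/(s-7))·(1/(s+3)) = L{e^(7t)}·L{e^(-3t)}. So f(t) = e^(7t)*e^(-3t) = ∫₀ᵗ e^(7τ)·e^(-3(t-τ)) dτ

Final answer: ∫₀ᵗ e^(7τ)·e^(-3(t-τ)) dτ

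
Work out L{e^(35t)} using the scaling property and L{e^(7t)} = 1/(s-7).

Using L{f(at)} = (1/a)F(s/a) with a=5 and f(t) = e^(7t): L{e^(35t)} = (1/5) · 1/((s/5)-7) = (1/5) · 5/(s-35) = 1/(s-35)

Final answer: 1/(s-35)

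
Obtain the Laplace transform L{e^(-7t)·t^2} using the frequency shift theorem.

L{e^(at)·t^n} = n!/(s-a)^(n+1), so L{e^(-7t)·t^2} = 2/(s+7)^3

Final answer: 2/(s+7)^3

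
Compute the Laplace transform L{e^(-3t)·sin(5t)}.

L{e^(at)·sin(ωt)} = ω/((s-a)² + ω²), so L{e^(-3t)·sin(5t)} = 5/((s+3)² + 25)

Final answer: 5/((s+3)² + 25)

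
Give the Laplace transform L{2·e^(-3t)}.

L{e^(at)} = 1/(s-a), so L{e^(-3t)} = 1/(s+3). Then L{2·e^(-3t)} = 2/(s+3)

Final answer: 2/(s+3)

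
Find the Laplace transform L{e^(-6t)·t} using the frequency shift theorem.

L{e^(at)·t^n} = n!/(s-a)^(n+1), so L{e^(-6t)·t} = 1/(s+6)^2

Final answer: 1/(s+6)^2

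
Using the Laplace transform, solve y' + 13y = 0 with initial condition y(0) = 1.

L{y'} + 13L{y} = 0. sY - 1 + 13Y = 0. Y(s+13) = 1. Y = 1/(s+13)

Final answer: y(t) = e^(-13t)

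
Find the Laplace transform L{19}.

L{19} = 19 · L{1} = 19/s

Final answer: 19/s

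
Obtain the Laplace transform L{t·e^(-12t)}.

L{t^n·e^(at)} = n!/(s-a)^(n+1), so L{t·e^(-12t)} = 1/(s+12)^2

Final answer: 1/(s+12)^2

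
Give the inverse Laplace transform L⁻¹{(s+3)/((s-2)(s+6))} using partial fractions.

Using partial fractions, f(t) = (5e^(2t) + 3e^(-6t))/8

Final answer: (5e^(2t) + 3e^(-6t))/8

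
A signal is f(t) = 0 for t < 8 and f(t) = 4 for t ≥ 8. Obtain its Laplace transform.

f(t) = 4·u(t-8). L{u(t-8)} = e^(-8s)/s, so L{f(t)} = 4·e^(-8s)/s

Final answer: 4·e^(-8s)/s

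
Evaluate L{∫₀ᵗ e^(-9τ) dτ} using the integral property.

L{∫₀ᵗ f(τ)dτ} = F(s)/s with F(s) = 1/(s+9), so L{∫₀ᵗ e^(-9τ) dτ} = 1/(s(s+9))

Final answer: 1/(s(s+9))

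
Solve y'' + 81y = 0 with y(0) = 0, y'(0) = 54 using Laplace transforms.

L{y''} + 81L{y} = 0. s²Y - 0 - 54 + 81Y = 0. Y(s² + 81) = 54. Y = (54)/(s² + 81). Inverting: y(t) = 6sin(9t)

Final answer: y(t) = 6sin(9t)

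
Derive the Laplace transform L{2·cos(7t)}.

L{cos(ωt)} = s/(s² + ω²), so L{cos(7t)} = s/(s² + 49). Then L{2·cos(7t)} = 2·s/(s² + 49) = 2s/(s² + 49)

Final answer: 2s/(s² + 49)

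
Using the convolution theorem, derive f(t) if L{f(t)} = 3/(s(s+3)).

3/(s(s+3)) = (3/s)·(1/(s+3)) = L{3}·L{e^(-3t)}. By convolution, f(t) = 3*e^(-3t) = ∫₀ᵗ 3·e^(-3τ) dτ = 3·(1 - e^(-3t))/3

Final answer: 3·(1 - e^(-3t))/3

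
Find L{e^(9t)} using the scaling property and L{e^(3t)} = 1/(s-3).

Using L{f(at)} = (1/a)F(s/a) with a=3 and f(t) = e^(3t): L{e^(9t)} = (1/3) · 1/((s/3)-3) = (1/3) · 3/(s-9) = 1/(s-9)

Final answer: 1/(s-9)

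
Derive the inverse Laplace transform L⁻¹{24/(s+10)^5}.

L⁻¹{n!/(s-a)^(n+1)} = t^n·e^(at) with n=4, a=-10. So L⁻¹{24/(s+10)^5} = t^4·e^(-10t)

Final answer: t^4·e^(-10t)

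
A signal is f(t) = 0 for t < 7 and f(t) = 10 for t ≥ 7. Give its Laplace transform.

f(t) = 10·u(t-7). L{u(t-7)} = e^(-7s)/s, so L{f(t)} = 10·e^(-7s)/s

Final answer: 10·e^(-7s)/s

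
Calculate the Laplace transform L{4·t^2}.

L{t^n} = n!/s^(n+1), so L{t^2} = 2/s^3. Then L{4·t^2} = 4·2/s^3 = 8/s^3

Final answer: 8/s^3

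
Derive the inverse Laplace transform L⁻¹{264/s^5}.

L⁻¹{n!/s^(n+1)} = t^n with n=4. So L⁻¹{24/s^5} = t^4, and L⁻¹{264/s^5} = (264/24)·t^4 = 11·t^4

Final answer: 11·t^4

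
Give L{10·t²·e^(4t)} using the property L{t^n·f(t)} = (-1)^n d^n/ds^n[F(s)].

L{e^(4t)} = 1/(s-4). d/ds[1/(s-4)] = -1/(s-4)². d²/ds²[1/(s-4)] = 2/(s-4)³. So L{t²·e^(4t)} = (-1)² · 2/(s-4)³ = 2/(s-4)³. Then L{10·t²·e^(4t)} = 10·2/(s-4)³ = 20/(s-4)³

Final answer: 20/(s-4)³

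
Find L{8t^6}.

L{t^n} = n!/s^(n+1). So L{8t^6} = 8·6!/s^7 = 5760/s^7

Final answer: 5760/s^7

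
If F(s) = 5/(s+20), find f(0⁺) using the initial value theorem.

f(0⁺) = lim_{s→∞} s·5/(s+20) = lim_{s→∞} 5s/(s+20) = 5

Final answer: 5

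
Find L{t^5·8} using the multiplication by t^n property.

L{8} = 8/s. d^1/ds^1[1/s] = -1/s². d^2/ds^2[1/s] = 2/s^3. d^3/ds^3[1/s] = -6/s^4. d^4/ds^4[1/s] = 24/s^5. d^5/ds^5[1/s] = -120/s^6. So L{t^5} = (-1)^{5}·-120/s^6 = 120/s^6. Then L{t^5·8} = 8·120/s^6 = 960/s^6

Final answer: 960/s^6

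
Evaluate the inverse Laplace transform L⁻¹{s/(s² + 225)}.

L⁻¹{s/(s² + 225)} = cos(15t)

Final answer: cos(15t)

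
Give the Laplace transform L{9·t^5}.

L{t^n} = n!/s^(n+1), so L{t^5} = 120/s^6. Then L{9·t^5} = 9·120/s^6 = 1080/s^6

Final answer: 1080/s^6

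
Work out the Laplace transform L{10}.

L{10} = 10 · L{1} = 10/s

Final answer: 10/s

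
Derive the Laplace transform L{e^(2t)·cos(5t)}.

L{e^(at)·cos(ωt)} = (s-a)/((s-a)² + ω²), so L{e^(2t)·cos(5t)} = (s-2)/((s-2)² + 25)

Final answer: (s-2)/((s-2)² + 25)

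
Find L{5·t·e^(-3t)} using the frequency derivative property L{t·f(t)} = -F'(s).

L{e^(-3t)} = 1/(s+3). By frequency derivative: L{t·e^(-3t)} = -d/ds[1/(s+3)] = -(-1)/(s+3)² = 1/(s+3)². Then L{5·t·e^(-3t)} = 5·1/(s+3)² = 5/(s+3)²

Final answer: 5/(s+3)²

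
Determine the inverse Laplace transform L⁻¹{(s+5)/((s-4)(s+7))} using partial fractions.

Using partial fractions, f(t) = (9e^(4t) + 2e^(-7t))/11

Final answer: (9e^(4t) + 2e^(-7t))/11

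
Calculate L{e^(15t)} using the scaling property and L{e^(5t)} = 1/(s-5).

Using L{f(at)} = (1/a)F(s/a) with a=3 and f(t) = e^(5t): L{e^(15t)} = (1/3) · 1/((s/3)-5) = (1/3) · 3/(s-15) = 1/(s-15)

Final answer: 1/(s-15)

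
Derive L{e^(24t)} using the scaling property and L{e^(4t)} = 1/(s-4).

Using L{f(at)} = (1/a)F(s/a) with a=6 and f(t) = e^(4t): L{e^(24t)} = (1/6) · 1/((s/6)-4) = (1/6) · 6/(s-24) = 1/(s-24)

Final answer: 1/(s-24)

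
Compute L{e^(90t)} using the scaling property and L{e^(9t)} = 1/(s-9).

Using L{f(at)} = (1/a)F(s/a) with a=10 and f(t) = e^(9t): L{e^(90t)} = (1/10) · 1/((s/10)-9) = (1/10) · 10/(s-90) = 1/(s-90)

Final answer: 1/(s-90)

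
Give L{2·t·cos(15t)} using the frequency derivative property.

L{cos(15t)} = s/(s² + 225). Derivative: d/ds[s/(s² + 225)] = [(s² + 225) - s·2s]/(s² + 225)² = (225 - s²)/(s² + 225)². So L{t·cos(15t)} = -F'(s) = (s² - 225)/(s² + 225)². Then L{2·t·cos(15t)} = 2·(s² - 225)/(s² + 225)²

Final answer: 2·(s² - 225)/(s² + 225)²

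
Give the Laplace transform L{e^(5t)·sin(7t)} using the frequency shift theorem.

Frequency shift: L{e^(at)f(t)} = F(s-a). L{e^(5t)·sin(7t)} = 7/((s-5)² + 49)

Final answer: 7/((s-5)² + 49)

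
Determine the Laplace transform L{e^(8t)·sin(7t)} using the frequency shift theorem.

Frequency shift: L{e^(at)f(t)} = F(s-a). L{e^(8t)·sin(7t)} = 7/((s-8)² + 49)

Final answer: 7/((s-8)² + 49)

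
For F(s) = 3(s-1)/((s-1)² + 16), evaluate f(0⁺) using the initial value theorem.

f(0⁺) = lim_{s→∞} sF(s) = lim_{s→∞} 3s(s-1)/((s-1)² + 16) = 3

Final answer: 3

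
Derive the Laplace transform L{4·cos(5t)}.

L{cos(ωt)} = s/(s² + ω²), so L{cos(5t)} = s/(s² + 25). Then L{4·cos(5t)} = 4·s/(s² + 25) = 4s/(s² + 25)

Final answer: 4s/(s² + 25)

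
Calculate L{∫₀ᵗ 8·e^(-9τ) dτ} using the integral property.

L{∫₀ᵗ f(τ)dτ} = F(s)/s with F(s) = 8/(s+9), so L{∫₀ᵗ 8·e^(-9τ) dτ} = 8/(s(s+9))

Final answer: 8/(s(s+9))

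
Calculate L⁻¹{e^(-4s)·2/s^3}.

L⁻¹{2/s^3} = t^2. By the time shift theorem, L⁻¹{e^(-as)F(s)} = u(t-a)f(t-a) with a=4, so L⁻¹{e^(-4s)·2/s^3} = u(t-4)·(t-4)^2

Final answer: u(t-4)·(t-4)^2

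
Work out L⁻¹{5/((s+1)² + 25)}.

Form: b/((s-a)² + b²) → e^(at)sin(bt). With a=-1, b=5

Final answer: e^(-t)·sin(5t)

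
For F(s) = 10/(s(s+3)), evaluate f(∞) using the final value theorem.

f(∞) = lim_{s→0} s·10/(s(s+3)) = lim_{s→0} 10/(s+3) = 10/3 = 10/3

Final answer: 10/3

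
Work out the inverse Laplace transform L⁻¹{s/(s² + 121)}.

L⁻¹{s/(s² + 121)} = cos(11t)

Final answer: cos(11t)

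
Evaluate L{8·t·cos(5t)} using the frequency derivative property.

L{cos(5t)} = s/(s² + 25). Derivative: d/ds[s/(s² + 25)] = [(s² + 25) - s·2s]/(s² + 25)² = (25 - s²)/(s² + 25)². So L{t·cos(5t)} = -F'(s) = (s² - 25)/(s² + 25)². Then L{8·t·cos(5t)} = 8·(s² - 25)/(s² + 25)²

Final answer: 8·(s² - 25)/(s² + 25)²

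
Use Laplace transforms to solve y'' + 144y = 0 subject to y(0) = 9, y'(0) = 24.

L{y''} + 144L{y} = 0. s²Y - 9s - 24 + 144Y = 0. Y(s² + 144) = 9s + 24. Y = (9s + 24)/(s² + 144). Inverting: y(t) = 9cos(12t) + 2sin(12t)

Final answer: y(t) = 9cos(12t) + 2sin(12t)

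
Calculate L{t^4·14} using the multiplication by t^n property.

L{14} = 14/s. d^1/ds^1[1/s] = -1/s². d^2/ds^2[1/s] = 2/s^3. d^3/ds^3[1/s] = -6/s^4. d^4/ds^4[1/s] = 24/s^5. So L{t^4} = (-1)^{4}·24/s^5 = 24/s^5. Then L{t^4·14} = 14·24/s^5 = 336/s^5

Final answer: 336/s^5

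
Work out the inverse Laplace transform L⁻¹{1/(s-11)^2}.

L⁻¹{n!/(s-a)^(n+1)} = t^n·e^(at), so L⁻¹{1/(s-11)^2} = t·e^(11t)

Final answer: t·e^(11t)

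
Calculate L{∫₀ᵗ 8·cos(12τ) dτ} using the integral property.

L{∫₀ᵗ f(τ)dτ} = F(s)/s with F(s) = 8s/(s² + 144), so the result is (8s/(s² + 144))/s = 8/(s² + 144)

Final answer: 8/(s² + 144)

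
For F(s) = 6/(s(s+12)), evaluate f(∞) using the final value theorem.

f(∞) = lim_{s→0} s·6/(s(s+12)) = lim_{s→0} 6/(s+12) = 6/12 = 1/2

Final answer: 1/2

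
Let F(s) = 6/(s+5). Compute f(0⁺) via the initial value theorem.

f(0⁺) = lim_{s→∞} s·6/(s+5) = lim_{s→∞} 6s/(s+5) = 6

Final answer: 6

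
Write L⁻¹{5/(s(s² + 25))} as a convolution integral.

5/(s(s² + 25)) = (1/s)·(5/(s² + 25)) = L{1}·L{sin(5t)}. So f(t) = 1*(sin(5t)) = ∫₀ᵗ sin(5τ) dτ

Final answer: ∫₀ᵗ sin(5τ) dτ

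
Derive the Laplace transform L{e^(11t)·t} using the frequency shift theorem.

L{e^(at)·t^n} = n!/(s-a)^(n+1), so L{e^(11t)·t} = 1/(s-11)^2

Final answer: 1/(s-11)^2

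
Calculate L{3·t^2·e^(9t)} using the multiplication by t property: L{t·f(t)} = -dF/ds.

Using L{t^n·e^(at)} = n!/(s-a)^(n+1), L{t^2·e^(9t)} = 2/(s-9)^3, so L{3·t^2·e^(9t)} = 3·2/(s-9)^3 = 6/(s-9)^3

Final answer: 6/(s-9)^3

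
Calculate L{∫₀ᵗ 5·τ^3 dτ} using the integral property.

L{∫₀ᵗ f(τ)dτ} = F(s)/s with f(t) = 5t^3. F(s) = 30/s^4, so L{∫₀ᵗ 5·τ^3 dτ} = (30/s^4)/s = 30/s^5. (Check: ∫₀ᵗ 5·τ^3 dτ = 5t^4/4.)

Final answer: 30/s^5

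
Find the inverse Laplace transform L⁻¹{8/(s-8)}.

L⁻¹{1/(s-a)} = e^(at), so L⁻¹{1/(s-8)} = e^(8t), and L⁻¹{8/(s-8)} = 8·e^(8t)

Final answer: 8·e^(8t)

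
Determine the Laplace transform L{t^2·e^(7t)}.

L{t^n·e^(at)} = n!/(s-a)^(n+1), so L{t^2·e^(7t)} = 2/(s-7)^3

Final answer: 2/(s-7)^3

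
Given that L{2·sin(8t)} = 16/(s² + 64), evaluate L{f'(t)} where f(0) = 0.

L{f'(t)} = s·F(s) - f(0) = s·16/(s² + 64) - 0 = 16s/(s² + 64)

Final answer: 16s/(s² + 64)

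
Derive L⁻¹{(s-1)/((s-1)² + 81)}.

Using frequency shift: L⁻¹{(s-a)/((s-a)² + b²)} = e^(at)cos(bt). Here a=1, b=9

Final answer: e^t·cos(9t)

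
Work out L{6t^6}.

L{t^n} = n!/s^(n+1). So L{6t^6} = 6·6!/s^7 = 4320/s^7

Final answer: 4320/s^7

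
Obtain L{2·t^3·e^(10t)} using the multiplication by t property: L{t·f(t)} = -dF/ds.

Using L{t^n·e^(at)} = n!/(s-a)^(n+1), L{t^3·e^(10t)} = 6/(s-10)^4, so L{2·t^3·e^(10t)} = 2·6/(s-10)^4 = 12/(s-10)^4

Final answer: 12/(s-10)^4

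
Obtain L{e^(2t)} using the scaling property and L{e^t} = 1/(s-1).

Using L{f(at)} = (1/a)F(s/a) with a=2 and f(t) = e^t: L{e^(2t)} = (1/2) · 1/((s/2)-1) = (1/2) · 2/(s-2) = 1/(s-2)

Final answer: 1/(s-2)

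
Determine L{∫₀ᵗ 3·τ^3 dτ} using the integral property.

L{∫₀ᵗ f(τ)dτ} = F(s)/s with f(t) = 3t^3. F(s) = 18/s^4, so L{∫₀ᵗ 3·τ^3 dτ} = (18/s^4)/s = 18/s^5. (Check: ∫₀ᵗ 3·τ^3 dτ = 3t^4/4.)

Final answer: 18/s^5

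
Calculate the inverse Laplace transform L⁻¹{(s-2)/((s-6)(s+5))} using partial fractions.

Using partial fractions, f(t) = (4e^(6t) + 7e^(-5t))/11

Final answer: (4e^(6t) + 7e^(-5t))/11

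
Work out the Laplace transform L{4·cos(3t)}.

L{cos(ωt)} = s/(s² + ω²), so L{cos(3t)} = s/(s² + 9). Then L{4·cos(3t)} = 4·s/(s² + 9) = 4s/(s² + 9)

Final answer: 4s/(s² + 9)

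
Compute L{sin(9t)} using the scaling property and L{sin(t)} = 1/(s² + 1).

Using L{f(at)} = (1/a)F(s/a) with a=9: L{sin(9t)} = (1/9) · 1/((s/9)² + 1) = (1/9) · 1·81/(s² + 81) = 9/(s² + 81)

Final answer: 9/(s² + 81)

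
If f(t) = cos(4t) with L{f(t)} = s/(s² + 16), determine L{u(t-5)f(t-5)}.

Time shift theorem: L{u(t-a)f(t-a)} = e^(-as)F(s). Here a=5, F(s) = s/(s² + 16), so L{u(t-5)f(t-5)} = e^(-5s)·s/(s² + 16)

Final answer: e^(-5s)·s/(s² + 16)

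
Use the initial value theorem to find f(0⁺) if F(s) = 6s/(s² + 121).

f(0⁺) = lim_{s→∞} s·6s/(s² + 121) = lim_{s→∞} 6s²/(s² + 121) = 6

Final answer: 6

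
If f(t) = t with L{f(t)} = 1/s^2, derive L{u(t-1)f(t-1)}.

Time shift theorem: L{u(t-a)f(t-a)} = e^(-as)F(s). Here a=1, F(s) = 1/s^2, so L{u(t-1)f(t-1)} = e^(-s)·1/s^2

Final answer: e^(-s)·1/s^2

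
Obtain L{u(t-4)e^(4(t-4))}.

u(t-a)f(t-a) with f(t)=e^(4t). L{e^(4t)} = 1/(s-4). By time shift: e^(-4s)/(s-4)

Final answer: e^(-4s)/(s-4)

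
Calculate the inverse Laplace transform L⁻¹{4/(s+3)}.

L⁻¹{1/(s-a)} = e^(at), so L⁻¹{1/(s+3)} = e^(-3t), and L⁻¹{4/(s+3)} = 4·e^(-3t)

Final answer: 4·e^(-3t)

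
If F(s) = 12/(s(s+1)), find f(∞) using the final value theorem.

f(∞) = lim_{s→0} s·12/(s(s+1)) = lim_{s→0} 12/(s+1) = 12/1 = 12

Final answer: 12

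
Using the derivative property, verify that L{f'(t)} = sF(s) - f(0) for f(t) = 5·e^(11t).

f'(t) = 55e^(11t). Direct: L{f'(t)} = 55/(s-11). Property: s·5/(s-11) - 5 = (5s - 5(s-11))/(s-11) = 55/(s-11). ✓

Final answer: 55/(s-11)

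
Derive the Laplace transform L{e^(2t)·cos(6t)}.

L{e^(at)·cos(ωt)} = (s-a)/((s-a)² + ω²), so L{e^(2t)·cos(6t)} = (s-2)/((s-2)² + 36)

Final answer: (s-2)/((s-2)² + 36)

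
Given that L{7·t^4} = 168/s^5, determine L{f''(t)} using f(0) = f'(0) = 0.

L{f''(t)} = s²F(s) - sf(0) - f'(0) = s²·168/s^5 - 0 - 0 = 168/s^3

Final answer: 168/s^3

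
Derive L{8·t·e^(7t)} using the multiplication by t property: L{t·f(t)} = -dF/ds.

Using L{t^n·e^(at)} = n!/(s-a)^(n+1), L{t·e^(7t)} = 1/(s-7)^2, so L{8·t·e^(7t)} = 8·1/(s-7)^2 = 8/(s-7)^2

Final answer: 8/(s-7)^2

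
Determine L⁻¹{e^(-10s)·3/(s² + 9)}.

L⁻¹{3/(s² + 9)} = sin(3t). By the time shift theorem, L⁻¹{e^(-as)F(s)} = u(t-a)f(t-a) with a=10, so L⁻¹{e^(-10s)·3/(s² + 9)} = u(t-10)·sin(3(t-10))

Final answer: u(t-10)·sin(3(t-10))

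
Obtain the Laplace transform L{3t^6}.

L{3t^6} = 3 · L{t^6} = 3 · 720/s^7 = 2160/s^7

Final answer: 2160/s^7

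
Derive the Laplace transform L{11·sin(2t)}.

L{sin(ωt)} = ω/(s² + ω²), so L{sin(2t)} = 2/(s² + 4). Then L{11·sin(2t)} = 11·2/(s² + 4) = 22/(s² + 4)

Final answer: 22/(s² + 4)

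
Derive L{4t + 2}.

L{4t + 2} = 4·L{t} + 2·L{1} = 4/s² + 2/s

Final answer: 4/s² + 2/s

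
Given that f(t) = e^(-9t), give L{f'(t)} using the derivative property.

f(0) = 1, F(s) = 1/(s+9). L{f'(t)} = s·F(s) - f(0) = s/(s+9) - 1 = (s - (s+9))/(s+9) = -9/(s+9)

Final answer: -9/(s+9)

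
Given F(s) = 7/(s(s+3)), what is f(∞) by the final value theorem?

f(∞) = lim_{s→0} s·7/(s(s+3)) = lim_{s→0} 7/(s+3) = 7/3 = 7/3

Final answer: 7/3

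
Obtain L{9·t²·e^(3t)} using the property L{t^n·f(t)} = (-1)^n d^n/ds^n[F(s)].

L{e^(3t)} = 1/(s-3). d/ds[1/(s-3)] = -1/(s-3)². d²/ds²[1/(s-3)] = 2/(s-3)³. So L{t²·e^(3t)} = (-1)² · 2/(s-3)³ = 2/(s-3)³. Then L{9·t²·e^(3t)} = 9·2/(s-3)³ = 18/(s-3)³

Final answer: 18/(s-3)³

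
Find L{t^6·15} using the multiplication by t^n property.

L{15} = 15/s. d^1/ds^1[1/s] = -1/s². d^2/ds^2[1/s] = 2/s^3. d^3/ds^3[1/s] = -6/s^4. d^4/ds^4[1/s] = 24/s^5. d^5/ds^5[1/s] = -120/s^6. d^6/ds^6[1/s] = 720/s^7. So L{t^6} = (-1)^{6}·720/s^7 = 720/s^7. Then L{t^6·15} = 15·720/s^7 = 10800/s^7

Final answer: 10800/s^7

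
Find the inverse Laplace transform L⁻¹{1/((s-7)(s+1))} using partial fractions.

Decompose: A/(s-7) + B/(s+1). A = 1/8, B = -1/8. f(t) = (e^(7t) - e^(-t))/8

Final answer: (e^(7t) - e^(-t))/8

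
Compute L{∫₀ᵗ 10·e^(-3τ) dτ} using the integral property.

L{∫₀ᵗ f(τ)dτ} = F(s)/s with F(s) = 10/(s+3), so L{∫₀ᵗ 10·e^(-3τ) dτ} = 10/(s(s+3))

Final answer: 10/(s(s+3))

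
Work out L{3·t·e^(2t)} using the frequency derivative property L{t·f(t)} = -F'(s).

L{e^(2t)} = 1/(s-2). By frequency derivative: L{t·e^(2t)} = -d/ds[1/(s-2)] = -(-1)/(s-2)² = 1/(s-2)². Then L{3·t·e^(2t)} = 3·1/(s-2)² = 3/(s-2)²

Final answer: 3/(s-2)²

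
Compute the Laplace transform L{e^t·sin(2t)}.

L{e^(at)·sin(ωt)} = ω/((s-a)² + ω²), so L{e^t·sin(2t)} = 2/((s-1)² + 4)

Final answer: 2/((s-1)² + 4)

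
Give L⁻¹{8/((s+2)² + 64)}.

Form: b/((s-a)² + b²) → e^(at)sin(bt). With a=-2, b=8

Final answer: e^(-2t)·sin(8t)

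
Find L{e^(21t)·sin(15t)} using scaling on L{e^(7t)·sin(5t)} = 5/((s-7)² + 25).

Scaling with a=3: L{e^(21t)·sin(15t)} = (1/3) · 5/((s/3-7)² + 25). Simplifying: 15/((s-21)² + 225)

Final answer: 15/((s-21)² + 225)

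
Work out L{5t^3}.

L{t^n} = n!/s^(n+1). So L{5t^3} = 5·3!/s^4 = 30/s^4

Final answer: 30/s^4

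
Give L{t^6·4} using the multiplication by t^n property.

L{4} = 4/s. d^1/ds^1[1/s] = -1/s². d^2/ds^2[1/s] = 2/s^3. d^3/ds^3[1/s] = -6/s^4. d^4/ds^4[1/s] = 24/s^5. d^5/ds^5[1/s] = -120/s^6. d^6/ds^6[1/s] = 720/s^7. So L{t^6} = (-1)^{6}·720/s^7 = 720/s^7. Then L{t^6·4} = 4·720/s^7 = 2880/s^7

Final answer: 2880/s^7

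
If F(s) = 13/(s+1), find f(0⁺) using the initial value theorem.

f(0⁺) = lim_{s→∞} s·13/(s+1) = lim_{s→∞} 13s/(s+1) = 13

Final answer: 13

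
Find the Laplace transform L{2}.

L{2} = 2 · L{1} = 2/s

Final answer: 2/s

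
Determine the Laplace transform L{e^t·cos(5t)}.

L{e^(at)·cos(ωt)} = (s-a)/((s-a)² + ω²), so L{e^t·cos(5t)} = (s-1)/((s-1)² + 25)

Final answer: (s-1)/((s-1)² + 25)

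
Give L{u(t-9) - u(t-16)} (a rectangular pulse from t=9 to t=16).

L{u(t-a)} = e^(-as)/s. L{u(t-9) - u(t-16)} = (e^(-9s) - e^(-16s))/s

Final answer: (e^(-9s) - e^(-16s))/s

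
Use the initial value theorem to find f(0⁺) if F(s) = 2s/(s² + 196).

f(0⁺) = lim_{s→∞} s·2s/(s² + 196) = lim_{s→∞} 2s²/(s² + 196) = 2

Final answer: 2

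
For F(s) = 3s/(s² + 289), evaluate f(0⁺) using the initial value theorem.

f(0⁺) = lim_{s→∞} s·3s/(s² + 289) = lim_{s→∞} 3s²/(s² + 289) = 3

Final answer: 3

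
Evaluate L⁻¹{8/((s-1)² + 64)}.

Form: b/((s-a)² + b²) → e^(at)sin(bt). With a=1, b=8

Final answer: e^t·sin(8t)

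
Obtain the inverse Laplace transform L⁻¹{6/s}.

L⁻¹{c/s} = c, so L⁻¹{6/s} = 6

Final answer: 6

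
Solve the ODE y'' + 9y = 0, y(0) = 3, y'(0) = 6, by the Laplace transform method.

L{y''} + 9L{y} = 0. s²Y - 3s - 6 + 9Y = 0. Y(s² + 9) = 3s + 6. Y = (3s + 6)/(s² + 9). Inverting: y(t) = 3cos(3t) + 2sin(3t)

Final answer: y(t) = 3cos(3t) + 2sin(3t)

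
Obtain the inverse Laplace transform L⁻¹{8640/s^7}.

L⁻¹{n!/s^(n+1)} = t^n with n=6. So L⁻¹{720/s^7} = t^6, and L⁻¹{8640/s^7} = (8640/720)·t^6 = 12·t^6

Final answer: 12·t^6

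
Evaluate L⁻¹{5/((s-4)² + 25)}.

Form: b/((s-a)² + b²) → e^(at)sin(bt). With a=4, b=5

Final answer: e^(4t)·sin(5t)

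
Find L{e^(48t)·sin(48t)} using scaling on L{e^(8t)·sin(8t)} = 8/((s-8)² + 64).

Scaling with a=6: L{e^(48t)·sin(48t)} = (1/6) · 8/((s/6-8)² + 64). Simplifying: 48/((s-48)² + 2304)

Final answer: 48/((s-48)² + 2304)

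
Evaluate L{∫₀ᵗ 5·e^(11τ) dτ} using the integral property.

L{∫₀ᵗ f(τ)dτ} = F(s)/s with F(s) = 5/(s-11), so L{∫₀ᵗ 5·e^(11τ) dτ} = 5/(s(s-11))

Final answer: 5/(s(s-11))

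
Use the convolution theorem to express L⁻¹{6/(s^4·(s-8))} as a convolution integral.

6/(s^4·(s-8)) = (6/s^4)·(1/(s-8)) = L{t^3}·L{e^(8t)}. So f(t) = t^3*e^(8t) = ∫₀ᵗ τ^3·e^(8(t-τ)) dτ

Final answer: ∫₀ᵗ τ^3·e^(8(t-τ)) dτ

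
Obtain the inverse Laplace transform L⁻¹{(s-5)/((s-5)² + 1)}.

Using frequency shift, L⁻¹{(s-5)/((s-5)² + 1)} = e^(5t)·cos(t)

Final answer: e^(5t)·cos(t)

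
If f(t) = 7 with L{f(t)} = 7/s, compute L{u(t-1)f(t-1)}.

Time shift theorem: L{u(t-a)f(t-a)} = e^(-as)F(s). Here a=1, F(s) = 7/s, so L{u(t-1)f(t-1)} = e^(-s)·7/s

Final answer: e^(-s)·7/s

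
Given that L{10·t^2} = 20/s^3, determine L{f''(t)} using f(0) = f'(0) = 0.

L{f''(t)} = s²F(s) - sf(0) - f'(0) = s²·20/s^3 - 0 - 0 = 20/s

Final answer: 20/s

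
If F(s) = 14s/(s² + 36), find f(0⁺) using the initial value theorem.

f(0⁺) = lim_{s→∞} s·14s/(s² + 36) = lim_{s→∞} 14s²/(s² + 36) = 14

Final answer: 14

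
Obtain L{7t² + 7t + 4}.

L{7t² + 7t + 4} = 7·2/s³ + 7/s² + 4/s = 14/s³ + 7/s² + 4/s

Final answer: 14/s³ + 7/s² + 4/s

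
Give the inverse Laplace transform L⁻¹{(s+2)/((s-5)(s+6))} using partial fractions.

Using partial fractions, f(t) = (7e^(5t) + 4e^(-6t))/11

Final answer: (7e^(5t) + 4e^(-6t))/11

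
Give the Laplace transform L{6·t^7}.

L{t^n} = n!/s^(n+1), so L{t^7} = 5040/s^8. Then L{6·t^7} = 6·5040/s^8 = 30240/s^8

Final answer: 30240/s^8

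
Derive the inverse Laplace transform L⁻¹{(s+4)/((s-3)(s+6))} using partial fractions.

Using partial fractions, f(t) = (7e^(3t) + 2e^(-6t))/9

Final answer: (7e^(3t) + 2e^(-6t))/9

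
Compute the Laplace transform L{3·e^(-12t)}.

L{e^(at)} = 1/(s-a), so L{e^(-12t)} = 1/(s+12). Then L{3·e^(-12t)} = 3/(s+12)

Final answer: 3/(s+12)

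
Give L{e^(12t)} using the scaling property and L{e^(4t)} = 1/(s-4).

Using L{f(at)} = (1/a)F(s/a) with a=3 and f(t) = e^(4t): L{e^(12t)} = (1/3) · 1/((s/3)-4) = (1/3) · 3/(s-12) = 1/(s-12)

Final answer: 1/(s-12)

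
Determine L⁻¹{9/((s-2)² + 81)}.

Form: b/((s-a)² + b²) → e^(at)sin(bt). With a=2, b=9

Final answer: e^(2t)·sin(9t)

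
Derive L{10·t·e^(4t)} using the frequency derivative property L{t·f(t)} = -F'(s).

L{e^(4t)} = 1/(s-4). By frequency derivative: L{t·e^(4t)} = -d/ds[1/(s-4)] = -(-1)/(s-4)² = 1/(s-4)². Then L{10·t·e^(4t)} = 10·1/(s-4)² = 10/(s-4)²

Final answer: 10/(s-4)²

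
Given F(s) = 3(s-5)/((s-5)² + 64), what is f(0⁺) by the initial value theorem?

f(0⁺) = lim_{s→∞} sF(s) = lim_{s→∞} 3s(s-5)/((s-5)² + 64) = 3

Final answer: 3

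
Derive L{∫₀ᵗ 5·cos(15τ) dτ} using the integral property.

L{∫₀ᵗ f(τ)dτ} = F(s)/s with F(s) = 5s/(s² + 225), so the result is (5s/(s² + 225))/s = 5/(s² + 225)

Final answer: 5/(s² + 225)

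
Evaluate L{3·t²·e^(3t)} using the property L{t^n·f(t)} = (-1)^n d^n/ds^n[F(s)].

L{e^(3t)} = 1/(s-3). d/ds[1/(s-3)] = -1/(s-3)². d²/ds²[1/(s-3)] = 2/(s-3)³. So L{t²·e^(3t)} = (-1)² · 2/(s-3)³ = 2/(s-3)³. Then L{3·t²·e^(3t)} = 3·2/(s-3)³ = 6/(s-3)³

Final answer: 6/(s-3)³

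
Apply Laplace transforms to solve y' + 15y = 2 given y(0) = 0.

sY + 15Y = 2/s. Y = 2/(s(s+15)). Partial fractions: Y = 2/15/s - 2/15/(s+15)

Final answer: y(t) = 2/15(1 - e^(-15t))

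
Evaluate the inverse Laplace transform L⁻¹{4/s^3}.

L⁻¹{n!/s^(n+1)} = t^n with n=2. So L⁻¹{2/s^3} = t^2, and L⁻¹{4/s^3} = (4/2)·t^2 = 2·t^2

Final answer: 2·t^2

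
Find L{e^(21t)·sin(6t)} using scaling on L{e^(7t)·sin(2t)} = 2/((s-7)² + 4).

Scaling with a=3: L{e^(21t)·sin(6t)} = (1/3) · 2/((s/3-7)² + 4). Simplifying: 6/((s-21)² + 36)

Final answer: 6/((s-21)² + 36)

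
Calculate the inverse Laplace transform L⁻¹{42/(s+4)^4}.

L⁻¹{n!/(s-a)^(n+1)} = t^n·e^(at) with n=3, a=-4. So L⁻¹{6/(s+4)^4} = t^3·e^(-4t), and L⁻¹{42/(s+4)^4} = (42/6)·t^3·e^(-4t) = 7·t^3·e^(-4t)

Final answer: 7·t^3·e^(-4t)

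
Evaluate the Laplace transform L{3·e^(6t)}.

L{e^(at)} = 1/(s-a), so L{e^(6t)} = 1/(s-6). Then L{3·e^(6t)} = 3/(s-6)

Final answer: 3/(s-6)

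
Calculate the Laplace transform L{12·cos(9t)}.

L{cos(ωt)} = s/(s² + ω²), so L{cos(9t)} = s/(s² + 81). Then L{12·cos(9t)} = 12·s/(s² + 81) = 12s/(s² + 81)

Final answer: 12s/(s² + 81)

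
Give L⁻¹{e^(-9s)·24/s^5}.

L⁻¹{24/s^5} = t^4. By the time shift theorem, L⁻¹{e^(-as)F(s)} = u(t-a)f(t-a) with a=9, so L⁻¹{e^(-9s)·24/s^5} = u(t-9)·(t-9)^4

Final answer: u(t-9)·(t-9)^4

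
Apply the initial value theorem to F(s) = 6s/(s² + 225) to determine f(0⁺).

f(0⁺) = lim_{s→∞} s·6s/(s² + 225) = lim_{s→∞} 6s²/(s² + 225) = 6

Final answer: 6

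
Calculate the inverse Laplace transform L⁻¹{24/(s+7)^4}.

L⁻¹{n!/(s-a)^(n+1)} = t^n·e^(at) with n=3, a=-7. So L⁻¹{6/(s+7)^4} = t^3·e^(-7t), and L⁻¹{24/(s+7)^4} = (24/6)·t^3·e^(-7t) = 4·t^3·e^(-7t)

Final answer: 4·t^3·e^(-7t)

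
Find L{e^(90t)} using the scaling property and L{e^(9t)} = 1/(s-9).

Using L{f(at)} = (1/a)F(s/a) with a=10 and f(t) = e^(9t): L{e^(90t)} = (1/10) · 1/((s/10)-9) = (1/10) · 10/(s-90) = 1/(s-90)

Final answer: 1/(s-90)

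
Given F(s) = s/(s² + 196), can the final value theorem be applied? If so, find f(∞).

The final value theorem requires all poles of sF(s) in the left half-plane. sF(s) = s²/(s² + 196) has poles at s = ±14i (imaginary axis). Theorem does NOT apply (oscillatory system).

Final answer: Not applicable (oscillatory)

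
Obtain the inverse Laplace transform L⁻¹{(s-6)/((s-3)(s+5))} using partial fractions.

Using partial fractions, f(t) = (-3e^(3t) + 11e^(-5t))/8

Final answer: (-3e^(3t) + 11e^(-5t))/8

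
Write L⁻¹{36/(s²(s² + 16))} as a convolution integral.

36/(s²(s² + 16)) = (1/s²)·(36/(s² + 16)) = L{t}·L{9·sin(4t)}. So f(t) = t*(9·sin(4t)) = ∫₀ᵗ 9τ·sin(4(t-τ)) dτ

Final answer: ∫₀ᵗ 9τ·sin(4(t-τ)) dτ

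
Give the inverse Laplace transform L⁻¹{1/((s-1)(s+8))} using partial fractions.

Decompose: A/(s-1) + B/(s+8). A = 1/9, B = -1/9. f(t) = (e^t - e^(-8t))/9

Final answer: (e^t - e^(-8t))/9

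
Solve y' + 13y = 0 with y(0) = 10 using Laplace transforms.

L{y'} + 13L{y} = 0. sY - 10 + 13Y = 0. Y(s+13) = 10. Y = 10/(s+13)

Final answer: y(t) = 10e^(-13t)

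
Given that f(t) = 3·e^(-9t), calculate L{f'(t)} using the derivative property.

f(0) = 3, F(s) = 3/(s+9). L{f'(t)} = s·F(s) - f(0) = 3s/(s+9) - 3 = (3s - 3(s+9))/(s+9) = -27/(s+9)

Final answer: -27/(s+9)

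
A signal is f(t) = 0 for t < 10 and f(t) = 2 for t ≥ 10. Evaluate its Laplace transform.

f(t) = 2·u(t-10). L{u(t-10)} = e^(-10s)/s, so L{f(t)} = 2·e^(-10s)/s

Final answer: 2·e^(-10s)/s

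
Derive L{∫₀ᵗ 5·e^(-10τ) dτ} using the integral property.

L{∫₀ᵗ f(τ)dτ} = F(s)/s with F(s) = 5/(s+10), so L{∫₀ᵗ 5·e^(-10τ) dτ} = 5/(s(s+10))

Final answer: 5/(s(s+10))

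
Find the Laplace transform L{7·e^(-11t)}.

L{e^(at)} = 1/(s-a), so L{e^(-11t)} = 1/(s+11). Then L{7·e^(-11t)} = 7/(s+11)

Final answer: 7/(s+11)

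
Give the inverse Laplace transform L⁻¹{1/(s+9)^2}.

L⁻¹{n!/(s-a)^(n+1)} = t^n·e^(at), so L⁻¹{1/(s+9)^2} = t·e^(-9t)

Final answer: t·e^(-9t)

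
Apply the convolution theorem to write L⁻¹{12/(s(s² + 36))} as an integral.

12/(s(s² + 36)) = (1/s)·(12/(s² + 36)) = L{1}·L{2·sin(6t)}. So f(t) = 1*(2·sin(6t)) = ∫₀ᵗ 2·sin(6τ) dτ

Final answer: ∫₀ᵗ 2·sin(6τ) dτ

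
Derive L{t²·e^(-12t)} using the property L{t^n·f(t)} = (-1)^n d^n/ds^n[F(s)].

L{e^(-12t)} = 1/(s+12). d/ds[1/(s+12)] = -1/(s+12)². d²/ds²[1/(s+12)] = 2/(s+12)³. So L{t²·e^(-12t)} = (-1)² · 2/(s+12)³ = 2/(s+12)³

Final answer: 2/(s+12)³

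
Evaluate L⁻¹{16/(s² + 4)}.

This is the form c·a/(s² + a²) with a = 2, c = 8. L⁻¹ = 8·sin(2t)

Final answer: 8·sin(2t)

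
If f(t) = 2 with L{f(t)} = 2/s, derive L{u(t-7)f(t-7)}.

Time shift theorem: L{u(t-a)f(t-a)} = e^(-as)F(s). Here a=7, F(s) = 2/s, so L{u(t-7)f(t-7)} = e^(-7s)·2/s

Final answer: e^(-7s)·2/s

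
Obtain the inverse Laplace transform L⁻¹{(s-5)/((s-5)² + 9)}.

Using frequency shift, L⁻¹{(s-5)/((s-5)² + 9)} = e^(5t)·cos(3t)

Final answer: e^(5t)·cos(3t)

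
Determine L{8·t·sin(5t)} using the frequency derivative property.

L{sin(5t)} = 5/(s² + 25). By L{t·f(t)} = -F'(s): -d/ds[5/(s² + 25)] = -(5)·(-2s)/(s² + 25)² = 10s/(s² + 25)². Then L{8·t·sin(5t)} = 8·10s/(s² + 25)² = 80s/(s² + 25)²

Final answer: 80s/(s² + 25)²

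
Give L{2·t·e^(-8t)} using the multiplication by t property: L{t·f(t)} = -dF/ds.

Using L{t^n·e^(at)} = n!/(s-a)^(n+1), L{t·e^(-8t)} = 1/(s+8)^2, so L{2·t·e^(-8t)} = 2·1/(s+8)^2 = 2/(s+8)^2

Final answer: 2/(s+8)^2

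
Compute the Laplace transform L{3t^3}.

L{3t^3} = 3 · L{t^3} = 3 · 6/s^4 = 18/s^4

Final answer: 18/s^4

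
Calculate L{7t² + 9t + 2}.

L{7t² + 9t + 2} = 7·2/s³ + 9/s² + 2/s = 14/s³ + 9/s² + 2/s

Final answer: 14/s³ + 9/s² + 2/s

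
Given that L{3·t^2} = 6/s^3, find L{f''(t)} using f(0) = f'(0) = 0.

L{f''(t)} = s²F(s) - sf(0) - f'(0) = s²·6/s^3 - 0 - 0 = 6/s

Final answer: 6/s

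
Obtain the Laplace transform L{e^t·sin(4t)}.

L{e^(at)·sin(ωt)} = ω/((s-a)² + ω²), so L{e^t·sin(4t)} = 4/((s-1)² + 16)

Final answer: 4/((s-1)² + 16)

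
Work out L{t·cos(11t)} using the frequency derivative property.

L{cos(11t)} = s/(s² + 121). Derivative: d/ds[s/(s² + 121)] = [(s² + 121) - s·2s]/(s² + 121)² = (121 - s²)/(s² + 121)². So L{t·cos(11t)} = -F'(s) = (s² - 121)/(s² + 121)²

Final answer: (s² - 121)/(s² + 121)²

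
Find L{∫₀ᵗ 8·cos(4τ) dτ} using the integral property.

L{∫₀ᵗ f(τ)dτ} = F(s)/s with F(s) = 8s/(s² + 16), so the result is (8s/(s² + 16))/s = 8/(s² + 16)

Final answer: 8/(s² + 16)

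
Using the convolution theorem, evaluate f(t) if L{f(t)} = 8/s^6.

8/s^6 = (8/s)·(1/s^5) = L{8}·L{t^4/24}. By convolution, f(t) = 8*t^4/24 = ∫₀ᵗ 8·τ^4/24 dτ = 8·t^5/120

Final answer: 8·t^5/120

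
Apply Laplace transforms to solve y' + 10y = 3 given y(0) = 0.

sY + 10Y = 3/s. Y = 3/(s(s+10)). Partial fractions: Y = 3/10/s - 3/10/(s+10)

Final answer: y(t) = 3/10(1 - e^(-10t))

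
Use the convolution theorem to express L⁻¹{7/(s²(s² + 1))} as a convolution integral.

7/(s²(s² + 1)) = (1/s²)·(7/(s² + 1)) = L{t}·L{7·sin(t)}. So f(t) = t*(7·sin(t)) = ∫₀ᵗ 7τ·sin((t-τ)) dτ

Final answer: ∫₀ᵗ 7τ·sin((t-τ)) dτ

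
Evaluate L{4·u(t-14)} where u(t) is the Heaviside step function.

L{u(t-a)} = e^(-as)/s. Here a=14, so L{u(t-14)} = e^(-14s)/s, and L{4·u(t-14)} = 4·e^(-14s)/s

Final answer: 4·e^(-14s)/s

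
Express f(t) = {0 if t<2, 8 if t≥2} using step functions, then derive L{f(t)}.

f(t) = 8·u(t-2). L{u(t-2)} = e^(-2s)/s, so L{f(t)} = 8·e^(-2s)/s

Final answer: 8·e^(-2s)/s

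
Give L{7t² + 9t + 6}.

L{7t² + 9t + 6} = 7·2/s³ + 9/s² + 6/s = 14/s³ + 9/s² + 6/s

Final answer: 14/s³ + 9/s² + 6/s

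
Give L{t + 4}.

L{t + 4} = L{t} + 4·L{1} = 1/s² + 4/s

Final answer: 1/s² + 4/s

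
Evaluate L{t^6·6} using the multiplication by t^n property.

L{6} = 6/s. d^1/ds^1[1/s] = -1/s². d^2/ds^2[1/s] = 2/s^3. d^3/ds^3[1/s] = -6/s^4. d^4/ds^4[1/s] = 24/s^5. d^5/ds^5[1/s] = -120/s^6. d^6/ds^6[1/s] = 720/s^7. So L{t^6} = (-1)^{6}·720/s^7 = 720/s^7. Then L{t^6·6} = 6·720/s^7 = 4320/s^7

Final answer: 4320/s^7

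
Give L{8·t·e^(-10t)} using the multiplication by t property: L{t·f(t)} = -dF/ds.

Using L{t^n·e^(at)} = n!/(s-a)^(n+1), L{t·e^(-10t)} = 1/(s+10)^2, so L{8·t·e^(-10t)} = 8·1/(s+10)^2 = 8/(s+10)^2

Final answer: 8/(s+10)^2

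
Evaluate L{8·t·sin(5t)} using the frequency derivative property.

L{sin(5t)} = 5/(s² + 25). By L{t·f(t)} = -F'(s): -d/ds[5/(s² + 25)] = -(5)·(-2s)/(s² + 25)² = 10s/(s² + 25)². Then L{8·t·sin(5t)} = 8·10s/(s² + 25)² = 80s/(s² + 25)²

Final answer: 80s/(s² + 25)²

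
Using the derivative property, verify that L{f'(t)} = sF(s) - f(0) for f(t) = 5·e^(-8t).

f'(t) = -40e^(-8t). Direct: L{f'(t)} = -40/(s+8). Property: s·5/(s+8) - 5 = (5s - 5(s+8))/(s+8) = -40/(s+8). ✓

Final answer: -40/(s+8)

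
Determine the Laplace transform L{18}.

L{18} = 18 · L{1} = 18/s

Final answer: 18/s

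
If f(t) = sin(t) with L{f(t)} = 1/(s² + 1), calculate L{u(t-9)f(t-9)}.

Time shift theorem: L{u(t-a)f(t-a)} = e^(-as)F(s). Here a=9, F(s) = 1/(s² + 1), so L{u(t-9)f(t-9)} = e^(-9s)·1/(s² + 1)

Final answer: e^(-9s)·1/(s² + 1)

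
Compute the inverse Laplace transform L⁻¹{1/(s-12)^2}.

L⁻¹{n!/(s-a)^(n+1)} = t^n·e^(at), so L⁻¹{1/(s-12)^2} = t·e^(12t)

Final answer: t·e^(12t)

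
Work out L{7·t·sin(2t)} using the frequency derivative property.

L{sin(2t)} = 2/(s² + 4). By L{t·f(t)} = -F'(s): -d/ds[2/(s² + 4)] = -(2)·(-2s)/(s² + 4)² = 4s/(s² + 4)². Then L{7·t·sin(2t)} = 7·4s/(s² + 4)² = 28s/(s² + 4)²

Final answer: 28s/(s² + 4)²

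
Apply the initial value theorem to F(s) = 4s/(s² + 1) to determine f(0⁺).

f(0⁺) = lim_{s→∞} s·4s/(s² + 1) = lim_{s→∞} 4s²/(s² + 1) = 4

Final answer: 4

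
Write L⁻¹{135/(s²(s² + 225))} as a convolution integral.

135/(s²(s² + 225)) = (1/s²)·(135/(s² + 225)) = L{t}·L{9·sin(15t)}. So f(t) = t*(9·sin(15t)) = ∫₀ᵗ 9τ·sin(15(t-τ)) dτ

Final answer: ∫₀ᵗ 9τ·sin(15(t-τ)) dτ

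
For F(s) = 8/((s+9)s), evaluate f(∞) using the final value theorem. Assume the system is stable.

f(∞) = lim_{s→0} sF(s) = lim_{s→0} 8/(s+9) = 8/9

Final answer: 8/9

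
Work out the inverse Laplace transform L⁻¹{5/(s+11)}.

L⁻¹{1/(s-a)} = e^(at), so L⁻¹{1/(s+11)} = e^(-11t), and L⁻¹{5/(s+11)} = 5·e^(-11t)

Final answer: 5·e^(-11t)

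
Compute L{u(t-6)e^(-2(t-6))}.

u(t-a)f(t-a) with f(t)=e^(-2t). L{e^(-2t)} = 1/(s+2). By time shift: e^(-6s)/(s+2)

Final answer: e^(-6s)/(s+2)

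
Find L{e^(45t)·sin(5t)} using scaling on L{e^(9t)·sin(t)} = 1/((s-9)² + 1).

Scaling with a=5: L{e^(45t)·sin(5t)} = (1/5) · 1/((s/5-9)² + 1). Simplifying: 5/((s-45)² + 25)

Final answer: 5/((s-45)² + 25)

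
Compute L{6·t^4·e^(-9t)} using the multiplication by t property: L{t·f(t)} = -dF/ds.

Using L{t^n·e^(at)} = n!/(s-a)^(n+1), L{t^4·e^(-9t)} = 24/(s+9)^5, so L{6·t^4·e^(-9t)} = 6·24/(s+9)^5 = 144/(s+9)^5

Final answer: 144/(s+9)^5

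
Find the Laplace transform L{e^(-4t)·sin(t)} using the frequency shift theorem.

Frequency shift: L{e^(at)f(t)} = F(s-a). L{e^(-4t)·sin(t)} = 1/((s+4)² + 1)

Final answer: 1/((s+4)² + 1)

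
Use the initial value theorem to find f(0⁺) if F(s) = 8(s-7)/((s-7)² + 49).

f(0⁺) = lim_{s→∞} sF(s) = lim_{s→∞} 8s(s-7)/((s-7)² + 49) = 8

Final answer: 8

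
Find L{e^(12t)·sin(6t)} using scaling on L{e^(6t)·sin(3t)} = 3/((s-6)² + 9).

Scaling with a=2: L{e^(12t)·sin(6t)} = (1/2) · 3/((s/2-6)² + 9). Simplifying: 6/((s-12)² + 36)

Final answer: 6/((s-12)² + 36)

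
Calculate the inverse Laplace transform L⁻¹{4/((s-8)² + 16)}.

Using frequency shift, L⁻¹{4/((s-8)² + 16)} = e^(8t)·sin(4t)

Final answer: e^(8t)·sin(4t)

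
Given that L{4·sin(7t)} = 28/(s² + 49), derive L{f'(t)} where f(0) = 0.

L{f'(t)} = s·F(s) - f(0) = s·28/(s² + 49) - 0 = 28s/(s² + 49)

Final answer: 28s/(s² + 49)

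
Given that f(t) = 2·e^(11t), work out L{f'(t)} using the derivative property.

f(0) = 2, F(s) = 2/(s-11). L{f'(t)} = s·F(s) - f(0) = 2s/(s-11) - 2 = (2s - 2(s-11))/(s-11) = 22/(s-11)

Final answer: 22/(s-11)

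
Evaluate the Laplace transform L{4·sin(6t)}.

L{sin(ωt)} = ω/(s² + ω²), so L{sin(6t)} = 6/(s² + 36). Then L{4·sin(6t)} = 4·6/(s² + 36) = 24/(s² + 36)

Final answer: 24/(s² + 36)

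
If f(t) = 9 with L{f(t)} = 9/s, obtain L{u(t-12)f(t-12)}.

Time shift theorem: L{u(t-a)f(t-a)} = e^(-as)F(s). Here a=12, F(s) = 9/s, so L{u(t-12)f(t-12)} = e^(-12s)·9/s

Final answer: e^(-12s)·9/s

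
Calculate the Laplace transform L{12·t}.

L{t^n} = n!/s^(n+1), so L{t} = 1/s^2. Then L{12·t} = 12·1/s^2 = 12/s^2

Final answer: 12/s^2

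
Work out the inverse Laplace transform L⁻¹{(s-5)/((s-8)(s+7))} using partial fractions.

Using partial fractions, f(t) = (3e^(8t) + 12e^(-7t))/15

Final answer: (3e^(8t) + 12e^(-7t))/15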